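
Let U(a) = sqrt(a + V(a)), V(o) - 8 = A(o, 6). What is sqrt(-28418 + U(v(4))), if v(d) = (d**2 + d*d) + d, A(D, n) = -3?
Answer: sqrt(-28418 + sqrt(41)) ≈ 168.56*I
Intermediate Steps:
V(o) = 5 (V(o) = 8 - 3 = 5)
v(d) = d + 2*d**2 (v(d) = (d**2 + d**2) + d = 2*d**2 + d = d + 2*d**2)
U(a) = sqrt(5 + a) (U(a) = sqrt(a + 5) = sqrt(5 + a))
sqrt(-28418 + U(v(4))) = sqrt(-28418 + sqrt(5 + 4*(1 + 2*4))) = sqrt(-28418 + sqrt(5 + 4*(1 + 8))) = sqrt(-28418 + sqrt(5 + 4*9)) = sqrt(-28418 + sqrt(5 + 36)) = sqrt(-28418 + sqrt(41))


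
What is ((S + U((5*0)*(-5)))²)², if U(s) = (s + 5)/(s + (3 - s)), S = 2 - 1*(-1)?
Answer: 38416/81 ≈ 474.27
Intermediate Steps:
S = 3 (S = 2 + 1 = 3)
U(s) = 5/3 + s/3 (U(s) = (5 + s)/3 = (5 + s)*(⅓) = 5/3 + s/3)
((S + U((5*0)*(-5)))²)² = ((3 + (5/3 + ((5*0)*(-5))/3))²)² = ((3 + (5/3 + (0*(-5))/3))²)² = ((3 + (5/3 + (⅓)*0))²)² = ((3 + (5/3 + 0))²)² = ((3 + 5/3)²)² = ((14/3)²)² = (196/9)² = 38416/81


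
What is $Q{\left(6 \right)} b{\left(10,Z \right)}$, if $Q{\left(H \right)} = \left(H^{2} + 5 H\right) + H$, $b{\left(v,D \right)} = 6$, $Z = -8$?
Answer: $432$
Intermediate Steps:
$Q{\left(H \right)} = H^{2} + 6 H$
$Q{\left(6 \right)} b{\left(10,Z \right)} = 6 \left(6 + 6\right) 6 = 6 \cdot 12 \cdot 6 = 72 \cdot 6 = 432$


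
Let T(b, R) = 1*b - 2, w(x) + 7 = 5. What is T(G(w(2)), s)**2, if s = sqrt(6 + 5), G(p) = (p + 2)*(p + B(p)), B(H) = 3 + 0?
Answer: 4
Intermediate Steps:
B(H) = 3
w(x) = -2 (w(x) = -7 + 5 = -2)
G(p) = (2 + p)*(3 + p) (G(p) = (p + 2)*(p + 3) = (2 + p)*(3 + p))
s = sqrt(11) ≈ 3.3166
T(b, R) = -2 + b (T(b, R) = b - 2 = -2 + b)
T(G(w(2)), s)**2 = (-2 + (6 + (-2)**2 + 5*(-2)))**2 = (-2 + (6 + 4 - 10))**2 = (-2 + 0)**2 = (-2)**2 = 4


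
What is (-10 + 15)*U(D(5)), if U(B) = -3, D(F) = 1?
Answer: -15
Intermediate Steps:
(-10 + 15)*U(D(5)) = (-10 + 15)*(-3) = 5*(-3) = -15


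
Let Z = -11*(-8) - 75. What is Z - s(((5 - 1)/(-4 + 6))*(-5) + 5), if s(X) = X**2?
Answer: -12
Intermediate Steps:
Z = 13 (Z = 88 - 75 = 13)
Z - s(((5 - 1)/(-4 + 6))*(-5) + 5) = 13 - (((5 - 1)/(-4 + 6))*(-5) + 5)**2 = 13 - ((4/2)*(-5) + 5)**2 = 13 - ((4*(1/2))*(-5) + 5)**2 = 13 - (2*(-5) + 5)**2 = 13 - (-10 + 5)**2 = 13 - 1*(-5)**2 = 13 - 1*25 = 13 - 25 = -12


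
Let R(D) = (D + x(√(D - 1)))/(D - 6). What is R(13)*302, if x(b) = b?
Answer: 3926/7 + 604*√3/7 ≈ 710.31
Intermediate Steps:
R(D) = (D + √(-1 + D))/(-6 + D) (R(D) = (D + √(D - 1))/(D - 6) = (D + √(-1 + D))/(-6 + D))
R(13)*302 = ((13 + √(-1 + 13))/(-6 + 13))*302 = ((13 + √12)/7)*302 = ((13 + 2*√3)/7)*302 = (13/7 + 2*√3/7)*302 = 3926/7 + 604*√3/7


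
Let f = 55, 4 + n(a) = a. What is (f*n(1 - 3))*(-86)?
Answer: 28380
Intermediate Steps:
n(a) = -4 + a
(f*n(1 - 3))*(-86) = (55*(-4 + (1 - 3)))*(-86) = (55*(-4 - 2))*(-86) = (55*(-6))*(-86) = -330*(-86) = 28380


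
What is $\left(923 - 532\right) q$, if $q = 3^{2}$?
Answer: $3519$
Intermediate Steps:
$q = 9$
$\left(923 - 532\right) q = \left(923 - 532\right) 9 = 391 \cdot 9 = 3519$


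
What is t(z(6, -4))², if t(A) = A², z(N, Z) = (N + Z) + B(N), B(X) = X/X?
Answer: 81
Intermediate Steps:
B(X) = 1
z(N, Z) = 1 + N + Z (z(N, Z) = (N + Z) + 1 = 1 + N + Z)
t(z(6, -4))² = ((1 + 6 - 4)²)² = (3²)² = 9² = 81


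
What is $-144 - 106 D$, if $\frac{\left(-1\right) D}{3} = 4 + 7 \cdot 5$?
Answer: $12258$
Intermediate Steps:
$D = -117$ ($D = - 3 \left(4 + 7 \cdot 5\right) = - 3 \left(4 + 35\right) = \left(-3\right) 39 = -117$)
$-144 - 106 D = -144 - -12402 = -144 + 12402 = 12258$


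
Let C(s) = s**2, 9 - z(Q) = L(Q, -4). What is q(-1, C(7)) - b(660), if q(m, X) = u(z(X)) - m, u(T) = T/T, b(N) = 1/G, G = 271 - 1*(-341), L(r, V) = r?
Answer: 1223/612 ≈ 1.9984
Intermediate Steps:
G = 612 (G = 271 + 341 = 612)
b(N) = 1/612
z(Q) = 9 - Q
u(T) = 1
q(m, X) = 1 - m
q(-1, C(7)) - b(660) = (1 - 1*(-1)) - 1*1/612 = (1 + 1) - 1/612 = 2 - 1/612 = 1223/612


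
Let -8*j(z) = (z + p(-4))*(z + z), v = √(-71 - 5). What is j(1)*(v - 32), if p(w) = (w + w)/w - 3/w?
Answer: 30 - 15*I*√19/8 ≈ 30.0 - 8.1729*I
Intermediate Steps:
p(w) = 2 - 3/w (p(w) = (2*w)/w - 3/w = 2 - 3/w)
v = 2*I*√19 (v = √(-76) = 2*I*√19 ≈ 8.7178*I)
j(z) = -z*(11/4 + z)/4 (j(z) = -(z + (2 - 3/(-4)))*(z + z)/8 = -(z + (2 - 3*(-¼)))*2*z/8 = -(z + (2 + ¾))*2*z/8 = -(z + 11/4)*2*z/8 = -(11/4 + z)*2*z/8 = -z*(11/4 + z)/4)
j(1)*(v - 32) = (-1/16*1*(11 + 4*1))*(2*I*√19 - 32) = (-1/16*1*(11 + 4))*(-32 + 2*I*√19) = (-1/16*1*15)*(-32 + 2*I*√19) = -15*(-32 + 2*I*√19)/16 = 30 - 15*I*√19/8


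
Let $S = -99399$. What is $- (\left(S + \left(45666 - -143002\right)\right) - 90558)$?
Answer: $1289$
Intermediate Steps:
$- (\left(S + \left(45666 - -143002\right)\right) - 90558) = - (\left(-99399 + \left(45666 - -143002\right)\right) - 90558) = - (\left(-99399 + \left(45666 + 143002\right)\right) - 90558) = - (\left(-99399 + 188668\right) - 90558) = - (89269 - 90558) = \left(-1\right) \left(-1289\right) = 1289$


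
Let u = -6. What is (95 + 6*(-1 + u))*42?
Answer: 2226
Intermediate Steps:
(95 + 6*(-1 + u))*42 = (95 + 6*(-1 - 6))*42 = (95 + 6*(-7))*42 = (95 - 42)*42 = 53*42 = 2226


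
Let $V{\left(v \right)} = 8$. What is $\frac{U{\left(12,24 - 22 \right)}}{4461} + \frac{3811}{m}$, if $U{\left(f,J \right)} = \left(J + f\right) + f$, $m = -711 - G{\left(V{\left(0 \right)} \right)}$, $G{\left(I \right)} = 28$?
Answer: $- \frac{16981657}{3296679} \approx -5.1511$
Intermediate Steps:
$m = -739$ ($m = -711 - 28 = -739$)
$U{\left(f,J \right)} = J + 2 f$
$\frac{U{\left(12,24 - 22 \right)}}{4461} + \frac{3811}{m} = \frac{\left(24 - 22\right) + 2 \cdot 12}{4461} + \frac{3811}{-739} = \left(2 + 24\right) \frac{1}{4461} + 3811 \left(- \frac{1}{739}\right) = 26 \cdot \frac{1}{4461} - \frac{3811}{739} = \frac{26}{4461} - \frac{3811}{739} = - \frac{16981657}{3296679}$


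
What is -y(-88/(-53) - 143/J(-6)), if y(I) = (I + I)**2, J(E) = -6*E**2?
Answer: -706868569/32764176 ≈ -21.574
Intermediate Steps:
y(I) = 4*I**2 (y(I) = (2*I)**2 = 4*I**2)
-y(-88/(-53) - 143/J(-6)) = -4*(-88/(-53) - 143/((-6*(-6)**2)))**2 = -4*(-88*(-1/53) - 143/((-6*36)))**2 = -4*(88/53 - 143/(-216))**2 = -4*(88/53 - 143*(-1/216))**2 = -4*(88/53 + 143/216)**2 = -4*(26587/11448)**2 = -4*706868569/131056704 = -1*706868569/32764176 = -706868569/32764176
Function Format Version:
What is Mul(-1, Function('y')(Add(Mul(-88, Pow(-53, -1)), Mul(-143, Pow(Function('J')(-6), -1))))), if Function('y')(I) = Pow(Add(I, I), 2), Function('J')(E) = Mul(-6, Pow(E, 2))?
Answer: Rational(-706868569, 32764176) ≈ -21.574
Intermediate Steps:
Function('y')(I) = Mul(4, Pow(I, 2)) (Function('y')(I) = Pow(Mul(2, I), 2) = Mul(4, Pow(I, 2)))
Mul(-1, Function('y')(Add(Mul(-88, Pow(-53, -1)), Mul(-143, Pow(Function('J')(-6), -1))))) = Mul(-1, Mul(4, Pow(Add(Mul(-88, Pow(-53, -1)), Mul(-143, Pow(Mul(-6, Pow(-6, 2)), -1))), 2))) = Mul(-1, Mul(4, Pow(Add(Mul(-88, Rational(-1, 53)), Mul(-143, Pow(Mul(-6, 36), -1))), 2))) = Mul(-1, Mul(4, Pow(Add(Rational(88, 53), Mul(-143, Pow(-216, -1))), 2))) = Mul(-1, Mul(4, Pow(Add(Rational(88, 53), Mul(-143, Rational(-1, 216))), 2))) = Mul(-1, Mul(4, Pow(Add(Rational(88, 53), Rational(143, 216)), 2))) = Mul(-1, Mul(4, Pow(Rational(26587, 11448), 2))) = Mul(-1, Mul(4, Rational(706868569, 131056704))) = Mul(-1, Rational(706868569, 32764176)) = Rational(-706868569, 32764176)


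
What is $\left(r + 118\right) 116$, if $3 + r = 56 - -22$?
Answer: $22388$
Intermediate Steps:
$r = 75$ ($r = -3 + \left(56 - -22\right) = -3 + \left(56 + 22\right) = -3 + 78 = 75$)
$\left(r + 118\right) 116 = \left(75 + 118\right) 116 = 193 \cdot 116 = 22388$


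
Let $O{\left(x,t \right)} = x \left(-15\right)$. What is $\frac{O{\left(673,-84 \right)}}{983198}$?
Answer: $- \frac{10095}{983198} \approx -0.010268$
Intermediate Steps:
$O{\left(x,t \right)} = - 15 x$
$\frac{O{\left(673,-84 \right)}}{983198} = \frac{\left(-15\right) 673}{983198} = \left(-10095\right) \frac{1}{983198} = - \frac{10095}{983198}$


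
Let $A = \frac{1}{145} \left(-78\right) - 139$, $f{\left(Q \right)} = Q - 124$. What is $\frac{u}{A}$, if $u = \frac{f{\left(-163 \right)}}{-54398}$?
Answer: $- \frac{41615}{1100634734} \approx -3.781 \cdot 10^{-5}$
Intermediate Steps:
$f{\left(Q \right)} = -124 + Q$ ($f{\left(Q \right)} = Q - 124 = -124 + Q$)
$A = - \frac{20233}{145}$ ($A = \frac{1}{145} \left(-78\right) - 139 = - \frac{78}{145} - 139 = - \frac{20233}{145} \approx -139.54$)
$u = \frac{287}{54398}$ ($u = \frac{-124 - 163}{-54398} = \left(-287\right) \left(- \frac{1}{54398}\right) = \frac{287}{54398} \approx 0.0052759$)
$\frac{u}{A} = \frac{287}{54398 \left(- \frac{20233}{145}\right)} = \frac{287}{54398} \left(- \frac{145}{20233}\right) = - \frac{41615}{1100634734}$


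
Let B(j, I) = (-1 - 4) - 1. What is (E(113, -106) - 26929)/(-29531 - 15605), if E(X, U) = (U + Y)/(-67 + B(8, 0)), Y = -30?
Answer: 1965681/3294928 ≈ 0.59658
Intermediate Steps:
B(j, I) = -6 (B(j, I) = -5 - 1 = -6)
E(X, U) = 30/73 - U/73 (E(X, U) = (U - 30)/(-67 - 6) = (-30 + U)/(-73) = (-30 + U)*(-1/73) = 30/73 - U/73)
(E(113, -106) - 26929)/(-29531 - 15605) = ((30/73 - 1/73*(-106)) - 26929)/(-29531 - 15605) = ((30/73 + 106/73) - 26929)/(-45136) = (136/73 - 26929)*(-1/45136) = -1965681/73*(-1/45136) = 1965681/3294928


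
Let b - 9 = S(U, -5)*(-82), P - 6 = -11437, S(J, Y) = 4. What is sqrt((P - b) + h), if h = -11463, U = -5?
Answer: 5*I*sqrt(903) ≈ 150.25*I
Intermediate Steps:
P = -11431 (P = 6 - 11437 = -11431)
b = -319 (b = 9 + 4*(-82) = 9 - 328 = -319)
sqrt((P - b) + h) = sqrt((-11431 - 1*(-319)) - 11463) = sqrt((-11431 + 319) - 11463) = sqrt(-11112 - 11463) = sqrt(-22575) = 5*I*sqrt(903)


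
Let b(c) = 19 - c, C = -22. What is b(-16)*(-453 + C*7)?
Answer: -21245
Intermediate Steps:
b(-16)*(-453 + C*7) = (19 - 1*(-16))*(-453 - 22*7) = (19 + 16)*(-453 - 154) = 35*(-607) = -21245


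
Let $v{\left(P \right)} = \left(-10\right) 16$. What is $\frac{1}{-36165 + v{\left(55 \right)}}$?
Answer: $- \frac{1}{36325} \approx -2.7529 \cdot 10^{-5}$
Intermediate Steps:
$v{\left(P \right)} = -160$
$\frac{1}{-36165 + v{\left(55 \right)}} = \frac{1}{-36165 - 160} = \frac{1}{-36325} = - \frac{1}{36325}$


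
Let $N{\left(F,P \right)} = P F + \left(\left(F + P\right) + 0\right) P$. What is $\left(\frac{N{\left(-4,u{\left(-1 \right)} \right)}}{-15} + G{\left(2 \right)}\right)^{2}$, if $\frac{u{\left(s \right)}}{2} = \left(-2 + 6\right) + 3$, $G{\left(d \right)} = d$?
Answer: $\frac{324}{25} \approx 12.96$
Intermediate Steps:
$u{\left(s \right)} = 14$ ($u{\left(s \right)} = 2 \left(\left(-2 + 6\right) + 3\right) = 2 \left(4 + 3\right) = 2 \cdot 7 = 14$)
$N{\left(F,P \right)} = F P + P \left(F + P\right)$ ($N{\left(F,P \right)} = F P + \left(F + P\right) P = F P + P \left(F + P\right)$)
$\left(\frac{N{\left(-4,u{\left(-1 \right)} \right)}}{-15} + G{\left(2 \right)}\right)^{2} = \left(\frac{14 \left(14 + 2 \left(-4\right)\right)}{-15} + 2\right)^{2} = \left(14 \left(14 - 8\right) \left(- \frac{1}{15}\right) + 2\right)^{2} = \left(14 \cdot 6 \left(- \frac{1}{15}\right) + 2\right)^{2} = \left(84 \left(- \frac{1}{15}\right) + 2\right)^{2} = \left(- \frac{28}{5} + 2\right)^{2} = \left(- \frac{18}{5}\right)^{2} = \frac{324}{25}$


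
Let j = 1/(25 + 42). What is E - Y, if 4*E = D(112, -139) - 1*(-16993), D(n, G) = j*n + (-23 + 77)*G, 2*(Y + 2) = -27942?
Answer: 4380505/268 ≈ 16345.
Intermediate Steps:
Y = -13973 (Y = -2 + (½)*(-27942) = -2 - 13971 = -13973)
j = 1/67 ≈ 0.014925
D(n, G) = 54*G + n/67 (D(n, G) = n/67 + (-23 + 77)*G = n/67 + 54*G = 54*G + n/67)
E = 635741/268 (E = ((54*(-139) + (1/67)*112) - 1*(-16993))/4 = ((-7506 + 112/67) + 16993)/4 = (-502790/67 + 16993)/4 = (¼)*(635741/67) = 635741/268 ≈ 2372.2)
E - Y = 635741/268 - 1*(-13973) = 635741/268 + 13973 = 4380505/268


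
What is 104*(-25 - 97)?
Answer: -12688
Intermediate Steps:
104*(-25 - 97) = 104*(-122) = -12688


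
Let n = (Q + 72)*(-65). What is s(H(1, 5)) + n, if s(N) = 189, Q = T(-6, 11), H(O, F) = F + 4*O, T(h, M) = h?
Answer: -4101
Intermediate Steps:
Q = -6
n = -4290 (n = (-6 + 72)*(-65) = 66*(-65) = -4290)
s(H(1, 5)) + n = 189 - 4290 = -4101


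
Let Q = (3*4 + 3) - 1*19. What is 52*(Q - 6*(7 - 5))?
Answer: -832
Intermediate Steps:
Q = -4 (Q = (12 + 3) - 19 = 15 - 19 = -4)
52*(Q - 6*(7 - 5)) = 52*(-4 - 6*(7 - 5)) = 52*(-4 - 6*2) = 52*(-4 - 12) = 52*(-16) = -832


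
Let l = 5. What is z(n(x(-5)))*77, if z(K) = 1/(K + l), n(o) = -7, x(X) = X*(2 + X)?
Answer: -77/2 ≈ -38.500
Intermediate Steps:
z(K) = 1/(5 + K) (z(K) = 1/(K + 5) = 1/(5 + K))
z(n(x(-5)))*77 = 77/(5 - 7) = 77/(-2) = -½*77 = -77/2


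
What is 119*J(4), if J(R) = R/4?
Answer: 119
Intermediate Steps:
J(R) = R/4 (J(R) = R*(¼) = R/4)
119*J(4) = 119*((¼)*4) = 119*1 = 119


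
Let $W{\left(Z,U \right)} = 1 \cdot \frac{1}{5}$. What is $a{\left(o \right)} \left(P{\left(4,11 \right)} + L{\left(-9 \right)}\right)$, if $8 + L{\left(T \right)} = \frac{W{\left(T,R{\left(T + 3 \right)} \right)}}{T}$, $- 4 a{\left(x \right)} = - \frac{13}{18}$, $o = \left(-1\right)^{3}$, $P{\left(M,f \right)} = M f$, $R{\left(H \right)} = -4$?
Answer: $\frac{21047}{3240} \approx 6.496$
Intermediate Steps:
$o = -1$
$W{\left(Z,U \right)} = \frac{1}{5}$ ($W{\left(Z,U \right)} = 1 \cdot \frac{1}{5} = \frac{1}{5}$)
$a{\left(x \right)} = \frac{13}{72}$ ($a{\left(x \right)} = - \frac{\left(-13\right) \frac{1}{18}}{4} = \left(- \frac{1}{4}\right) \left(- \frac{13}{18}\right) = \frac{13}{72}$)
$L{\left(T \right)} = -8 + \frac{1}{5 T}$
$a{\left(o \right)} \left(P{\left(4,11 \right)} + L{\left(-9 \right)}\right) = \frac{13 \left(4 \cdot 11 - \left(8 - \frac{1}{5 \left(-9\right)}\right)\right)}{72} = \frac{13 \left(44 + \left(-8 + \frac{1}{5} \left(- \frac{1}{9}\right)\right)\right)}{72} = \frac{13 \left(44 - \frac{361}{45}\right)}{72} = \frac{13}{72} \cdot \frac{1619}{45} = \frac{21047}{3240}$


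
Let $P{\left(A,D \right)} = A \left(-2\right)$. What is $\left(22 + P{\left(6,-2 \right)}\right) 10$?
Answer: $100$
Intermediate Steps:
$P{\left(A,D \right)} = - 2 A$
$\left(22 + P{\left(6,-2 \right)}\right) 10 = \left(22 - 12\right) 10 = 10 \cdot 10 = 100$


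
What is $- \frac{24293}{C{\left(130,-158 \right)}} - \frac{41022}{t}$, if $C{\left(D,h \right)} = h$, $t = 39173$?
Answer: $\frac{21980191}{143938} \approx 152.71$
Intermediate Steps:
$- \frac{24293}{C{\left(130,-158 \right)}} - \frac{41022}{t} = - \frac{24293}{-158} - \frac{41022}{39173} = \left(-24293\right) \left(- \frac{1}{158}\right) - \frac{954}{911} = \frac{24293}{158} - \frac{954}{911} = \frac{21980191}{143938}$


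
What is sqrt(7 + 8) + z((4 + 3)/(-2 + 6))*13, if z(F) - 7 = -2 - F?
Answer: 169/4 + sqrt(15) ≈ 46.123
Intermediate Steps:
z(F) = 5 - F (z(F) = 7 + (-2 - F) = 5 - F)
sqrt(7 + 8) + z((4 + 3)/(-2 + 6))*13 = sqrt(7 + 8) + (5 - (4 + 3)/(-2 + 6))*13 = sqrt(15) + (5 - 7/4)*13 = sqrt(15) + (13/4)*13 = sqrt(15) + 169/4 = 169/4 + sqrt(15)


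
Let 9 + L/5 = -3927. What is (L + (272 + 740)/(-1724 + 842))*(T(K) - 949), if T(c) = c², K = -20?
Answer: 529442546/49 ≈ 1.0805e+7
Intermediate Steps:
L = -19680 (L = -45 + 5*(-3927) = -45 - 19635 = -19680)
(L + (272 + 740)/(-1724 + 842))*(T(K) - 949) = (-19680 + (272 + 740)/(-1724 + 842))*((-20)² - 949) = (-19680 + 1012/(-882))*(400 - 949) = (-19680 + 1012*(-1/882))*(-549) = (-19680 - 506/441)*(-549) = -8679386/441*(-549) = 529442546/49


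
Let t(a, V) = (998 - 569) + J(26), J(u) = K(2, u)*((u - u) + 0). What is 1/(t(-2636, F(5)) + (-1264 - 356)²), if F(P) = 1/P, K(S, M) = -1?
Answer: 1/2624829 ≈ 3.8098e-7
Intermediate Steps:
J(u) = 0 (J(u) = -((u - u) + 0) = -(0 + 0) = -1*0 = 0)
t(a, V) = 429 (t(a, V) = (998 - 569) + 0 = 429 + 0 = 429)
1/(t(-2636, F(5)) + (-1264 - 356)²) = 1/(429 + (-1264 - 356)²) = 1/(429 + (-1620)²) = 1/(429 + 2624400) = 1/2624829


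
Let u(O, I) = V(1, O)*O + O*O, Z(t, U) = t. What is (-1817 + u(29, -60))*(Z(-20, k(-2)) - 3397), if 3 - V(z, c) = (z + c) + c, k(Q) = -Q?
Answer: 8884200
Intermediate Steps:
V(z, c) = 3 - z - 2*c (V(z, c) = 3 - ((z + c) + c) = 3 - ((c + z) + c) = 3 - (z + 2*c) = 3 + (-z - 2*c) = 3 - z - 2*c)
u(O, I) = O² + O*(2 - 2*O) (u(O, I) = (3 - 1*1 - 2*O)*O + O*O = (3 - 1 - 2*O)*O + O² = (2 - 2*O)*O + O² = O*(2 - 2*O) + O² = O² + O*(2 - 2*O))
(-1817 + u(29, -60))*(Z(-20, k(-2)) - 3397) = (-1817 + 29*(2 - 1*29))*(-20 - 3397) = (-1817 + 29*(2 - 29))*(-3417) = (-1817 + 29*(-27))*(-3417) = (-1817 - 783)*(-3417) = -2600*(-3417) = 8884200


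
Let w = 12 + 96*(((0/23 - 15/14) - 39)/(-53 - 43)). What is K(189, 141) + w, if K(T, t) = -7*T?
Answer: -17793/14 ≈ -1270.9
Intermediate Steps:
w = 729/14 (w = 12 + 96*(((0*(1/23) - 15*1/14) - 39)/(-96)) = 12 + 96*(((0 - 15/14) - 39)*(-1/96)) = 12 + 96*((-15/14 - 39)*(-1/96)) = 12 + 96*(-561/14*(-1/96)) = 12 + 96*(187/448) = 12 + 561/14 = 729/14 ≈ 52.071)
K(189, 141) + w = -7*189 + 729/14 = -1323 + 729/14 = -17793/14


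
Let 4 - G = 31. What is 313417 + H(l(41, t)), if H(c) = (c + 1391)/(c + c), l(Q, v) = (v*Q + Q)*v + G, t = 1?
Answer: 17238658/55 ≈ 3.1343e+5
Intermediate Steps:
G = -27 (G = 4 - 1*31 = 4 - 31 = -27)
l(Q, v) = -27 + v*(Q + Q*v) (l(Q, v) = (v*Q + Q)*v - 27 = (Q*v + Q)*v - 27 = (Q + Q*v)*v - 27 = v*(Q + Q*v) - 27 = -27 + v*(Q + Q*v))
H(c) = (1391 + c)/(2*c) (H(c) = (1391 + c)/((2*c)) = (1391 + c)*(1/(2*c)) = (1391 + c)/(2*c))
313417 + H(l(41, t)) = 313417 + (1391 + (-27 + 41*1 + 41*1²))/(2*(-27 + 41*1 + 41*1²)) = 313417 + (1391 + (-27 + 41 + 41*1))/(2*(-27 + 41 + 41*1)) = 313417 + (1391 + (-27 + 41 + 41))/(2*(-27 + 41 + 41)) = 313417 + (½)*(1391 + 55)/55 = 313417 + (½)*(1/55)*1446 = 313417 + 723/55 = 17238658/55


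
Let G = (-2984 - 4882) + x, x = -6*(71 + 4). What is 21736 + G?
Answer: 13420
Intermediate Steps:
x = -450 (x = -6*75 = -450)
G = -8316 (G = (-2984 - 4882) - 450 = -7866 - 450 = -8316)
21736 + G = 21736 - 8316 = 13420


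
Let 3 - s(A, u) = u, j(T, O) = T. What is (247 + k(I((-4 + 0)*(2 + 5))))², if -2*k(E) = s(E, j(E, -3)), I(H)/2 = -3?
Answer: 235225/4 ≈ 58806.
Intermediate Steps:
s(A, u) = 3 - u
I(H) = -6 (I(H) = 2*(-3) = -6)
k(E) = -3/2 + E/2 (k(E) = -(3 - E)/2 = -3/2 + E/2)
(247 + k(I((-4 + 0)*(2 + 5))))² = (247 + (-3/2 + (½)*(-6)))² = (247 + (-3/2 - 3))² = (247 - 9/2)² = (485/2)² = 235225/4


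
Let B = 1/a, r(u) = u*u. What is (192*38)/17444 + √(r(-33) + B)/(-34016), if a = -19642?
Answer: 1824/4361 - √420145070954/668142272 ≈ 0.41728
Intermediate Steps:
r(u) = u²
B = -1/19642 (B = 1/(-19642) = -1/19642 ≈ -5.0911e-5)
(192*38)/17444 + √(r(-33) + B)/(-34016) = (192*38)/17444 + √((-33)² - 1/19642)/(-34016) = 7296*(1/17444) + √(1089 - 1/19642)*(-1/34016) = 1824/4361 + √(21390137/19642)*(-1/34016) = 1824/4361 + (√420145070954/19642)*(-1/34016) = 1824/4361 - √420145070954/668142272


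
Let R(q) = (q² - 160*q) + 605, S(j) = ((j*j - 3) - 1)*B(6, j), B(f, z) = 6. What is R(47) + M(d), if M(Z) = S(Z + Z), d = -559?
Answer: 7494814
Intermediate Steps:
S(j) = -24 + 6*j² (S(j) = ((j*j - 3) - 1)*6 = ((j² - 3) - 1)*6 = ((-3 + j²) - 1)*6 = (-4 + j²)*6 = -24 + 6*j²)
M(Z) = -24 + 24*Z² (M(Z) = -24 + 6*(Z + Z)² = -24 + 6*(2*Z)² = -24 + 6*(4*Z²) = -24 + 24*Z²)
R(q) = 605 + q² - 160*q
R(47) + M(d) = (605 + 47² - 160*47) + (-24 + 24*(-559)²) = (605 + 2209 - 7520) + (-24 + 24*312481) = -4706 + (-24 + 7499544) = -4706 + 7499520 = 7494814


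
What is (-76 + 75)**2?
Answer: 1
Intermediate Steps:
(-76 + 75)**2 = (-1)**2 = 1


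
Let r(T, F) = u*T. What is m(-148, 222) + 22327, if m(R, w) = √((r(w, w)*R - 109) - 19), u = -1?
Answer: 22327 + 2*√8182 ≈ 22508.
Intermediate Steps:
r(T, F) = -T
m(R, w) = √(-128 - R*w) (m(R, w) = √(((-w)*R - 109) - 19) = √((-R*w - 109) - 19) = √((-109 - R*w) - 19) = √(-128 - R*w))
m(-148, 222) + 22327 = √(-128 - 1*(-148)*222) + 22327 = √(-128 + 32856) + 22327 = √32728 + 22327 = 2*√8182 + 22327 = 22327 + 2*√8182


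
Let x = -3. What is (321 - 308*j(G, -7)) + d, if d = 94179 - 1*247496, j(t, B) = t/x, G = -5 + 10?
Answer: -457448/3 ≈ -1.5248e+5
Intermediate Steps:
G = 5
j(t, B) = -t/3 (j(t, B) = t/(-3) = t*(-1/3) = -t/3)
d = -153317 (d = 94179 - 247496 = -153317)
(321 - 308*j(G, -7)) + d = (321 - (-308)*5/3) - 153317 = (321 - 308*(-5/3)) - 153317 = (321 + 1540/3) - 153317 = 2503/3 - 153317 = -457448/3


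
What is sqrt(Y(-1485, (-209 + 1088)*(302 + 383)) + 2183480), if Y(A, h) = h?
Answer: sqrt(2785595) ≈ 1669.0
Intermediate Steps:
sqrt(Y(-1485, (-209 + 1088)*(302 + 383)) + 2183480) = sqrt((-209 + 1088)*(302 + 383) + 2183480) = sqrt(879*685 + 2183480) = sqrt(602115 + 2183480) = sqrt(2785595)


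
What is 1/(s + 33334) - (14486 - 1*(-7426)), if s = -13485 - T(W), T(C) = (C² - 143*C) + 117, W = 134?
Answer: -458793455/20938 ≈ -21912.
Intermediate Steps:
T(C) = 117 + C² - 143*C
s = -12396 (s = -13485 - (117 + 134² - 143*134) = -13485 - (117 + 17956 - 19162) = -13485 - 1*(-1089) = -13485 + 1089 = -12396)
1/(s + 33334) - (14486 - 1*(-7426)) = 1/(-12396 + 33334) - (14486 - 1*(-7426)) = 1/20938 - (14486 + 7426) = 1/20938 - 1*21912 = 1/20938 - 21912 = -458793455/20938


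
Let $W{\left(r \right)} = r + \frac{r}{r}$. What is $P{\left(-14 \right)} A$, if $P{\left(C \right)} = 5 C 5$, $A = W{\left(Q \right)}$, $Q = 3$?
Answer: $-1400$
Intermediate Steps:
$W{\left(r \right)} = 1 + r$ ($W{\left(r \right)} = r + 1 = 1 + r$)
$A = 4$ ($A = 1 + 3 = 4$)
$P{\left(C \right)} = 25 C$
$P{\left(-14 \right)} A = 25 \left(-14\right) 4 = \left(-350\right) 4 = -1400$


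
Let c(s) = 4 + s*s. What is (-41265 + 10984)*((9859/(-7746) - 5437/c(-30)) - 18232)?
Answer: 1933721837603953/3501192 ≈ 5.5230e+8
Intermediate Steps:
c(s) = 4 + s**2
(-41265 + 10984)*((9859/(-7746) - 5437/c(-30)) - 18232) = (-41265 + 10984)*((9859/(-7746) - 5437/(4 + (-30)**2)) - 18232) = -30281*((9859*(-1/7746) - 5437/(4 + 900)) - 18232) = -30281*((-9859/7746 - 5437/904) - 18232) = -30281*(-25513769/3501192 - 18232) = -30281*(-63859246313/3501192) = 1933721837603953/3501192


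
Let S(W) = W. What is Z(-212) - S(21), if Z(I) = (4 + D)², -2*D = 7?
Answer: -83/4 ≈ -20.750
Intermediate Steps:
D = -7/2 (D = -½*7 = -7/2 ≈ -3.5000)
Z(I) = ¼ (Z(I) = (4 - 7/2)² = (½)² = ¼)
Z(-212) - S(21) = ¼ - 1*21 = ¼ - 21 = -83/4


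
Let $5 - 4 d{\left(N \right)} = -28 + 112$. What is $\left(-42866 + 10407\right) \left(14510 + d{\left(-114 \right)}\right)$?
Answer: $- \frac{1881356099}{4} \approx -4.7034 \cdot 10^{8}$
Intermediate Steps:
$d{\left(N \right)} = - \frac{79}{4}$ ($d{\left(N \right)} = \frac{5}{4} - \frac{-28 + 112}{4} = \frac{5}{4} - 21 = - \frac{79}{4}$)
$\left(-42866 + 10407\right) \left(14510 + d{\left(-114 \right)}\right) = \left(-42866 + 10407\right) \left(14510 - \frac{79}{4}\right) = \left(-32459\right) \frac{57961}{4} = - \frac{1881356099}{4}$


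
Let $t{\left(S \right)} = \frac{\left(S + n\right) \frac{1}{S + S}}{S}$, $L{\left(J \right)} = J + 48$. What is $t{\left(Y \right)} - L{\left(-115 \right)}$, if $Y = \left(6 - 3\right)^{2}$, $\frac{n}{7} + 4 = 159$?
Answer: $\frac{5974}{81} \approx 73.753$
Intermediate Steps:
$n = 1085$ ($n = -28 + 7 \cdot 159 = -28 + 1113 = 1085$)
$L{\left(J \right)} = 48 + J$
$Y = 9$ ($Y = 3^{2} = 9$)
$t{\left(S \right)} = \frac{1085 + S}{2 S^{2}}$ ($t{\left(S \right)} = \frac{\left(S + 1085\right) \frac{1}{S + S}}{S} = \frac{\left(1085 + S\right) \frac{1}{2 S}}{S} = \frac{\frac{1}{2} \frac{1}{S} \left(1085 + S\right)}{S} = \frac{1085 + S}{2 S^{2}}$)
$t{\left(Y \right)} - L{\left(-115 \right)} = \frac{1085 + 9}{2 \cdot 81} - \left(48 - 115\right) = \frac{1}{2} \cdot \frac{1}{81} \cdot 1094 - -67 = \frac{547}{81} + 67 = \frac{5974}{81}$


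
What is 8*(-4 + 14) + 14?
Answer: 94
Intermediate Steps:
8*(-4 + 14) + 14 = 8*10 + 14 = 80 + 14 = 94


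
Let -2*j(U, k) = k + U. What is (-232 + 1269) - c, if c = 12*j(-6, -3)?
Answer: 983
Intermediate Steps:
j(U, k) = -U/2 - k/2 (j(U, k) = -(k + U)/2 = -(U + k)/2 = -U/2 - k/2)
c = 54 (c = 12*(-1/2*(-6) - 1/2*(-3)) = 12*(3 + 3/2) = 12*(9/2) = 54)
(-232 + 1269) - c = (-232 + 1269) - 1*54 = 1037 - 54 = 983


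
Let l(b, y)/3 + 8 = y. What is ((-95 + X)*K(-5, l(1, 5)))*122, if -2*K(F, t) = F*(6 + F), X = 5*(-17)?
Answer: -54900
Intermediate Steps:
l(b, y) = -24 + 3*y
X = -85
K(F, t) = -F*(6 + F)/2
((-95 + X)*K(-5, l(1, 5)))*122 = ((-95 - 85)*(-½*(-5)*(6 - 5)))*122 = -(-90)*(-5)*122 = -180*5/2*122 = -450*122 = -54900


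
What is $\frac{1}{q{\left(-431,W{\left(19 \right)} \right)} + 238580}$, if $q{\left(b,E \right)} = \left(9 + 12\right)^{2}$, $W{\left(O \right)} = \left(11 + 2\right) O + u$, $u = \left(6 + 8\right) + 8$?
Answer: $\frac{1}{239021} \approx 4.1837 \cdot 10^{-6}$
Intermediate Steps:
$u = 22$ ($u = 14 + 8 = 22$)
$W{\left(O \right)} = 22 + 13 O$ ($W{\left(O \right)} = \left(11 + 2\right) O + 22 = 13 O + 22 = 22 + 13 O$)
$q{\left(b,E \right)} = 441$ ($q{\left(b,E \right)} = 21^{2} = 441$)
$\frac{1}{q{\left(-431,W{\left(19 \right)} \right)} + 238580} = \frac{1}{441 + 238580} = \frac{1}{239021}$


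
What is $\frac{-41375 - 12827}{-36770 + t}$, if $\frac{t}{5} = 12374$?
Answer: $- \frac{27101}{12550} \approx -2.1594$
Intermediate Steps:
$t = 61870$ ($t = 5 \cdot 12374 = 61870$)
$\frac{-41375 - 12827}{-36770 + t} = \frac{-41375 - 12827}{-36770 + 61870} = - \frac{54202}{25100} = \left(-54202\right) \frac{1}{25100} = - \frac{27101}{12550}$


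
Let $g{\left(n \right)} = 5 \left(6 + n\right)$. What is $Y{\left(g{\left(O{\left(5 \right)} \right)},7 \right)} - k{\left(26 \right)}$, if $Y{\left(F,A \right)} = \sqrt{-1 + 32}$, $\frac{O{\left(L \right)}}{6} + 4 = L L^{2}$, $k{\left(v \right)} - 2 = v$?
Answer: $-28 + \sqrt{31} \approx -22.432$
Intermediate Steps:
$k{\left(v \right)} = 2 + v$
$O{\left(L \right)} = -24 + 6 L^{3}$ ($O{\left(L \right)} = -24 + 6 L L^{2} = -24 + 6 L^{3}$)
$g{\left(n \right)} = 30 + 5 n$
$Y{\left(F,A \right)} = \sqrt{31}$
$Y{\left(g{\left(O{\left(5 \right)} \right)},7 \right)} - k{\left(26 \right)} = \sqrt{31} - \left(2 + 26\right) = \sqrt{31} - 28 = -28 + \sqrt{31}$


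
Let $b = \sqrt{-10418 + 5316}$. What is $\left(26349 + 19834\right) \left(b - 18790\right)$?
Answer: $-867778570 + 46183 i \sqrt{5102} \approx -8.6778 \cdot 10^{8} + 3.2988 \cdot 10^{6} i$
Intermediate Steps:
$b = i \sqrt{5102}$ ($b = \sqrt{-5102} = i \sqrt{5102} \approx 71.428 i$)
$\left(26349 + 19834\right) \left(b - 18790\right) = \left(26349 + 19834\right) \left(i \sqrt{5102} - 18790\right) = 46183 \left(-18790 + i \sqrt{5102}\right) = -867778570 + 46183 i \sqrt{5102}$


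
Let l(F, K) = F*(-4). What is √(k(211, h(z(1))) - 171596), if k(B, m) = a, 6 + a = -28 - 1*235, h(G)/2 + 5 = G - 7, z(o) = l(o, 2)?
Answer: I*√171865 ≈ 414.57*I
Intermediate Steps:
l(F, K) = -4*F
z(o) = -4*o
h(G) = -24 + 2*G (h(G) = -10 + 2*(G - 7) = -10 + 2*(-7 + G) = -10 + (-14 + 2*G) = -24 + 2*G)
a = -269 (a = -6 + (-28 - 1*235) = -6 + (-28 - 235) = -6 - 263 = -269)
k(B, m) = -269
√(k(211, h(z(1))) - 171596) = √(-269 - 171596) = √(-171865) = I*√171865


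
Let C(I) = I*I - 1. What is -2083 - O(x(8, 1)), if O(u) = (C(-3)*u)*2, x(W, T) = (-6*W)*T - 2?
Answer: -1283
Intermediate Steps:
C(I) = -1 + I² (C(I) = I² - 1 = -1 + I²)
x(W, T) = -2 - 6*T*W (x(W, T) = -6*T*W - 2 = -2 - 6*T*W)
O(u) = 16*u (O(u) = ((-1 + (-3)²)*u)*2 = ((-1 + 9)*u)*2 = (8*u)*2 = 16*u)
-2083 - O(x(8, 1)) = -2083 - 16*(-2 - 6*1*8) = -2083 - 16*(-2 - 48) = -2083 - 16*(-50) = -2083 - 1*(-800) = -2083 + 800 = -1283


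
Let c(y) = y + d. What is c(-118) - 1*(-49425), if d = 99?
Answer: 49406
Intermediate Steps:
c(y) = 99 + y (c(y) = y + 99 = 99 + y)
c(-118) - 1*(-49425) = (99 - 118) - 1*(-49425) = -19 + 49425 = 49406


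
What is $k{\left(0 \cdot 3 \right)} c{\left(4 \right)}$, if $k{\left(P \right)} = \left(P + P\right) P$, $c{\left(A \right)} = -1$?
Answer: $0$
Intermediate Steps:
$k{\left(P \right)} = 2 P^{2}$ ($k{\left(P \right)} = 2 P P = 2 P^{2}$)
$k{\left(0 \cdot 3 \right)} c{\left(4 \right)} = 2 \left(0 \cdot 3\right)^{2} \left(-1\right) = 2 \cdot 0^{2} \left(-1\right) = 2 \cdot 0 \left(-1\right) = 0 \left(-1\right) = 0$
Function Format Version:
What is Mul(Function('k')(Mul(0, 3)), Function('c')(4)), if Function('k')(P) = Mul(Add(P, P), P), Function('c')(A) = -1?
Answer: 0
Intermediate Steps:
Function('k')(P) = Mul(2, Pow(P, 2)) (Function('k')(P) = Mul(Mul(2, P), P) = Mul(2, Pow(P, 2)))
Mul(Function('k')(Mul(0, 3)), Function('c')(4)) = Mul(Mul(2, Pow(Mul(0, 3), 2)), -1) = Mul(Mul(2, Pow(0, 2)), -1) = Mul(Mul(2, 0), -1) = Mul(0, -1) = 0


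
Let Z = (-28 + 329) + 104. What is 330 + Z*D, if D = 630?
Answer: 255480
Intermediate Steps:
Z = 405 (Z = 301 + 104 = 405)
330 + Z*D = 330 + 405*630 = 330 + 255150 = 255480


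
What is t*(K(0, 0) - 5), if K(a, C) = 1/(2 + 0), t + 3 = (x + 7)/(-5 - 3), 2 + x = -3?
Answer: 117/8 ≈ 14.625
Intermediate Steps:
x = -5 (x = -2 - 3 = -5)
t = -13/4 (t = -3 + (-5 + 7)/(-5 - 3) = -3 + 2/(-8) = -3 + 2*(-⅛) = -3 - ¼ = -13/4 ≈ -3.2500)
K(a, C) = ½ (K(a, C) = 1/2 = ½)
t*(K(0, 0) - 5) = -13*(½ - 5)/4 = -13/4*(-9/2) = 117/8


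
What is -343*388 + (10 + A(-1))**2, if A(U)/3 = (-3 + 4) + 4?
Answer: -132459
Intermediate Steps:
A(U) = 15 (A(U) = 3*((-3 + 4) + 4) = 3*(1 + 4) = 3*5 = 15)
-343*388 + (10 + A(-1))**2 = -343*388 + (10 + 15)**2 = -133084 + 25**2 = -133084 + 625 = -132459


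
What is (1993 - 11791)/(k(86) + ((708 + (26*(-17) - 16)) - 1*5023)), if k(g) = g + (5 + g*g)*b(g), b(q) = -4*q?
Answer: 426/110897 ≈ 0.0038414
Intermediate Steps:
k(g) = g - 4*g*(5 + g²) (k(g) = g + (5 + g*g)*(-4*g) = g + (5 + g²)*(-4*g) = g - 4*g*(5 + g²))
(1993 - 11791)/(k(86) + ((708 + (26*(-17) - 16)) - 1*5023)) = (1993 - 11791)/(86*(-19 - 4*86²) + ((708 + (26*(-17) - 16)) - 1*5023)) = -9798/(86*(-19 - 4*7396) + ((708 + (-442 - 16)) - 5023)) = -9798/(86*(-19 - 29584) + ((708 - 458) - 5023)) = -9798/(86*(-29603) + (250 - 5023)) = -9798/(-2545858 - 4773) = -9798/(-2550631) = -9798*(-1/2550631) = 426/110897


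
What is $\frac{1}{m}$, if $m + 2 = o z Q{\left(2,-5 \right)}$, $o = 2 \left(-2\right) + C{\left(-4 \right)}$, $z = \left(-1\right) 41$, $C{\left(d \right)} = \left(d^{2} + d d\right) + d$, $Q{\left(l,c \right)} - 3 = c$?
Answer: $\frac{1}{1966} \approx 0.00050865$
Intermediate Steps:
$Q{\left(l,c \right)} = 3 + c$
$C{\left(d \right)} = d + 2 d^{2}$ ($C{\left(d \right)} = \left(d^{2} + d^{2}\right) + d = 2 d^{2} + d = d + 2 d^{2}$)
$z = -41$
$o = 24$ ($o = 2 \left(-2\right) - 4 \left(1 + 2 \left(-4\right)\right) = -4 - 4 \left(1 - 8\right) = -4 - -28 = -4 + 28 = 24$)
$m = 1966$ ($m = -2 + 24 \left(-41\right) \left(3 - 5\right) = -2 - -1968 = -2 + 1968 = 1966$)
$\frac{1}{m} = \frac{1}{1966}$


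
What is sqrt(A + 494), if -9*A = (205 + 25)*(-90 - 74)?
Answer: sqrt(42166)/3 ≈ 68.448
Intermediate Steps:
A = 37720/9 (A = -(205 + 25)*(-90 - 74)/9 = -230*(-164)/9 = -1/9*(-37720) = 37720/9 ≈ 4191.1)
sqrt(A + 494) = sqrt(37720/9 + 494) = sqrt(42166/9) = sqrt(42166)/3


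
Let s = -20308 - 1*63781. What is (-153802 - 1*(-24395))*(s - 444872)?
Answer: 68451256127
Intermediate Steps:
s = -84089 (s = -20308 - 63781 = -84089)
(-153802 - 1*(-24395))*(s - 444872) = (-153802 - 1*(-24395))*(-84089 - 444872) = (-153802 + 24395)*(-528961) = -129407*(-528961) = 68451256127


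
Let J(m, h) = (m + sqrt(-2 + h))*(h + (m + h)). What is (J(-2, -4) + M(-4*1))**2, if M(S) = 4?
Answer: -24 - 480*I*sqrt(6) ≈ -24.0 - 1175.8*I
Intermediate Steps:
J(m, h) = (m + sqrt(-2 + h))*(m + 2*h) (J(m, h) = (m + sqrt(-2 + h))*(h + (h + m)) = (m + sqrt(-2 + h))*(m + 2*h))
(J(-2, -4) + M(-4*1))**2 = (((-2)**2 - 2*sqrt(-2 - 4) + 2*(-4)*(-2) + 2*(-4)*sqrt(-2 - 4)) + 4)**2 = ((4 - 2*I*sqrt(6) + 16 + 2*(-4)*sqrt(-6)) + 4)**2 = ((4 - 2*I*sqrt(6) + 16 + 2*(-4)*(I*sqrt(6))) + 4)**2 = ((4 - 2*I*sqrt(6) + 16 - 8*I*sqrt(6)) + 4)**2 = ((20 - 10*I*sqrt(6)) + 4)**2 = (24 - 10*I*sqrt(6))**2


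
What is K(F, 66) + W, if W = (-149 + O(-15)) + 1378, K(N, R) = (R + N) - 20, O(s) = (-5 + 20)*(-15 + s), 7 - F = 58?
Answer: 774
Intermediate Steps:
F = -51 (F = 7 - 1*58 = 7 - 58 = -51)
O(s) = -225 + 15*s (O(s) = 15*(-15 + s) = -225 + 15*s)
K(N, R) = -20 + N + R (K(N, R) = (N + R) - 20 = -20 + N + R)
W = 779 (W = (-149 + (-225 + 15*(-15))) + 1378 = (-149 + (-225 - 225)) + 1378 = (-149 - 450) + 1378 = -599 + 1378 = 779)
K(F, 66) + W = (-20 - 51 + 66) + 779 = -5 + 779 = 774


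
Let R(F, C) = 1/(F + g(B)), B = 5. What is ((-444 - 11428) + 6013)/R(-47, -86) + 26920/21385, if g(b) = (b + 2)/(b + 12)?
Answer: 19846774384/72709 ≈ 2.7296e+5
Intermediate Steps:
g(b) = (2 + b)/(12 + b)
R(F, C) = 1/(7/17 + F) (R(F, C) = 1/(F + (2 + 5)/(12 + 5)) = 1/(F + 7/17) = 1/(7/17 + F))
((-444 - 11428) + 6013)/R(-47, -86) + 26920/21385 = ((-444 - 11428) + 6013)/((17/(7 + 17*(-47)))) + 26920/21385 = (-11872 + 6013)/((17/(7 - 799))) + 26920*(1/21385) = -5859/(17/(-792)) + 5384/4277 = -5859/(17*(-1/792)) + 5384/4277 = -5859/(-17/792) + 5384/4277 = -5859*(-792/17) + 5384/4277 = 4640328/17 + 5384/4277 = 19846774384/72709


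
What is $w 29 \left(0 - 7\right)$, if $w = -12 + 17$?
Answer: $-1015$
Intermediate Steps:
$w = 5$
$w 29 \left(0 - 7\right) = 5 \cdot 29 \left(0 - 7\right) = 145 \left(-7\right) = -1015$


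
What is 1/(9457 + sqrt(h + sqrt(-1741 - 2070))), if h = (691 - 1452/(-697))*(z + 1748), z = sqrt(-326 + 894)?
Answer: 697/(6591529 + sqrt(697)*sqrt(844422092 + 966158*sqrt(142) + 697*I*sqrt(3811))) ≈ 9.4651e-5 - 2.4954e-10*I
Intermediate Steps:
z = 2*sqrt(142) (z = sqrt(568) = 2*sqrt(142) ≈ 23.833)
h = 844422092/697 + 966158*sqrt(142)/697 (h = (691 - 1452/(-697))*(2*sqrt(142) + 1748) = (691 - 1452*(-1/697))*(1748 + 2*sqrt(142)) = (691 + 1452/697)*(1748 + 2*sqrt(142)) = 483079*(1748 + 2*sqrt(142))/697 = 844422092/697 + 966158*sqrt(142)/697 ≈ 1.2280e+6)
1/(9457 + sqrt(h + sqrt(-1741 - 2070))) = 1/(9457 + sqrt((844422092/697 + 966158*sqrt(142)/697) + sqrt(-1741 - 2070))) = 1/(9457 + sqrt((844422092/697 + 966158*sqrt(142)/697) + sqrt(-3811))) = 1/(9457 + sqrt((844422092/697 + 966158*sqrt(142)/697) + I*sqrt(3811))) = 1/(9457 + sqrt(844422092/697 + 966158*sqrt(142)/697 + I*sqrt(3811)))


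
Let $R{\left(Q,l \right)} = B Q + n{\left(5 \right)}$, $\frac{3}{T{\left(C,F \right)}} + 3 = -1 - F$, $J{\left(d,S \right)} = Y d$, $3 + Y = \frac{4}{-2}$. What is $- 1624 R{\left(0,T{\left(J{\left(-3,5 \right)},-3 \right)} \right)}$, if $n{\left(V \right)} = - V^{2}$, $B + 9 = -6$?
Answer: $40600$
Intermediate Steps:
$B = -15$ ($B = -9 - 6 = -15$)
$Y = -5$ ($Y = -3 + \frac{4}{-2} = -3 + 4 \left(- \frac{1}{2}\right) = -3 - 2 = -5$)
$J{\left(d,S \right)} = - 5 d$
$T{\left(C,F \right)} = \frac{3}{-4 - F}$ ($T{\left(C,F \right)} = \frac{3}{-3 - \left(1 + F\right)} = \frac{3}{-4 - F}$)
$R{\left(Q,l \right)} = -25 - 15 Q$ ($R{\left(Q,l \right)} = - 15 Q - 5^{2} = - 15 Q - 25 = -25 - 15 Q$)
$- 1624 R{\left(0,T{\left(J{\left(-3,5 \right)},-3 \right)} \right)} = - 1624 \left(-25 - 0\right) = - 1624 \left(-25 + 0\right) = \left(-1624\right) \left(-25\right) = 40600$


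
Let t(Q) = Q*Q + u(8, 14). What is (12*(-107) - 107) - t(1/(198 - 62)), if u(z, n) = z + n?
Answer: -26134849/18496 ≈ -1413.0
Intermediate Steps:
u(z, n) = n + z
t(Q) = 22 + Q**2 (t(Q) = Q*Q + (14 + 8) = Q**2 + 22 = 22 + Q**2)
(12*(-107) - 107) - t(1/(198 - 62)) = (12*(-107) - 107) - (22 + (1/(198 - 62))**2) = (-1284 - 107) - (22 + (1/136)**2) = -1391 - (22 + (1/136)**2) = -1391 - (22 + 1/18496) = -1391 - 1*406913/18496 = -1391 - 406913/18496 = -26134849/18496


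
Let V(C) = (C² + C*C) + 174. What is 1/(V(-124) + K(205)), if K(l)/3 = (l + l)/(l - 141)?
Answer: 32/990247 ≈ 3.2315e-5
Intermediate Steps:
K(l) = 6*l/(-141 + l) (K(l) = 3*((l + l)/(l - 141)) = 3*((2*l)/(-141 + l)) = 3*(2*l/(-141 + l)) = 6*l/(-141 + l))
V(C) = 174 + 2*C² (V(C) = (C² + C²) + 174 = 2*C² + 174 = 174 + 2*C²)
1/(V(-124) + K(205)) = 1/((174 + 2*(-124)²) + 6*205/(-141 + 205)) = 1/((174 + 2*15376) + 6*205/64) = 1/((174 + 30752) + 6*205*(1/64)) = 1/(30926 + 615/32) = 1/(990247/32) = 32/990247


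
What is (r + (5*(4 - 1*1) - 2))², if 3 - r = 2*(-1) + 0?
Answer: 324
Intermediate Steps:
r = 5 (r = 3 - (2*(-1) + 0) = 3 - (-2 + 0) = 3 - 1*(-2) = 3 + 2 = 5)
(r + (5*(4 - 1*1) - 2))² = (5 + (5*(4 - 1*1) - 2))² = (5 + (5*(4 - 1) - 2))² = (5 + (5*3 - 2))² = (5 + (15 - 2))² = (5 + 13)² = 18² = 324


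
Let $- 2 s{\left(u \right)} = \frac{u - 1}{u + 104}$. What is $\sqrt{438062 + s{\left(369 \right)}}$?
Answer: $\frac{\sqrt{98007086166}}{473} \approx 661.86$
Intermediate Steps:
$s{\left(u \right)} = - \frac{-1 + u}{2 \left(104 + u\right)}$ ($s{\left(u \right)} = - \frac{\left(u - 1\right) \frac{1}{u + 104}}{2} = - \frac{\left(-1 + u\right) \frac{1}{104 + u}}{2} = - \frac{\frac{1}{104 + u} \left(-1 + u\right)}{2} = - \frac{-1 + u}{2 \left(104 + u\right)}$)
$\sqrt{438062 + s{\left(369 \right)}} = \sqrt{438062 + \frac{1 - 369}{2 \left(104 + 369\right)}} = \sqrt{438062 + \frac{1 - 369}{2 \cdot 473}} = \sqrt{438062 + \frac{1}{2} \cdot \frac{1}{473} \left(-368\right)} = \sqrt{438062 - \frac{184}{473}} = \sqrt{\frac{207203142}{473}} = \frac{\sqrt{98007086166}}{473}$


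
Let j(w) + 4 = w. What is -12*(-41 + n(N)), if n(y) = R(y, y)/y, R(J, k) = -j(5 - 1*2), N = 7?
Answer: 3432/7 ≈ 490.29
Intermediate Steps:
j(w) = -4 + w
R(J, k) = 1 (R(J, k) = -(-4 + (5 - 1*2)) = -(-4 + (5 - 2)) = -(-4 + 3) = -1*(-1) = 1)
n(y) = 1/y
-12*(-41 + n(N)) = -12*(-41 + 1/7) = -12*(-41 + ⅐) = -12*(-286/7) = 3432/7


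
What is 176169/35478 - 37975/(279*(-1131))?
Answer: 22675121/4458402 ≈ 5.0859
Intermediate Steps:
176169/35478 - 37975/(279*(-1131)) = 176169*(1/35478) - 37975/(-315549) = 58723/11826 - 37975*(-1/315549) = 58723/11826 + 1225/10179 = 22675121/4458402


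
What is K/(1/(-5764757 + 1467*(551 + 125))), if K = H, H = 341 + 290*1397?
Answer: -1935339438615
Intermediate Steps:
H = 405471 (H = 341 + 405130 = 405471)
K = 405471
K/(1/(-5764757 + 1467*(551 + 125))) = 405471/(1/(-5764757 + 1467*(551 + 125))) = 405471/(1/(-5764757 + 1467*676)) = 405471/(1/(-5764757 + 991692)) = 405471/(1/(-4773065)) = 405471/(-1/4773065) = 405471*(-4773065) = -1935339438615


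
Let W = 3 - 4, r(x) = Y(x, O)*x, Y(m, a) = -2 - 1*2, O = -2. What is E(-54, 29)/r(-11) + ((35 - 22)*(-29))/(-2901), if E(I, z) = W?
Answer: 13687/127644 ≈ 0.10723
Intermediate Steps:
Y(m, a) = -4 (Y(m, a) = -2 - 2 = -4)
r(x) = -4*x
W = -1
E(I, z) = -1
E(-54, 29)/r(-11) + ((35 - 22)*(-29))/(-2901) = -1/((-4*(-11))) + ((35 - 22)*(-29))/(-2901) = -1/44 + (13*(-29))*(-1/2901) = -1*1/44 - 377*(-1/2901) = -1/44 + 377/2901 = 13687/127644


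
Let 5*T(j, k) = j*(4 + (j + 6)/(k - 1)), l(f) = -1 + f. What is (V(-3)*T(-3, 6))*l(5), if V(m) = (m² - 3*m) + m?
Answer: -828/5 ≈ -165.60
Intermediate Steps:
V(m) = m² - 2*m
T(j, k) = j*(4 + (6 + j)/(-1 + k))/5 (T(j, k) = (j*(4 + (j + 6)/(k - 1)))/5 = (j*(4 + (6 + j)/(-1 + k)))/5 = j*(4 + (6 + j)/(-1 + k))/5)
(V(-3)*T(-3, 6))*l(5) = ((-3*(-2 - 3))*((⅕)*(-3)*(2 - 3 + 4*6)/(-1 + 6)))*(-1 + 5) = ((-3*(-5))*((⅕)*(-3)*(2 - 3 + 24)/5))*4 = (15*((⅕)*(-3)*(⅕)*23))*4 = (15*(-69/25))*4 = -207/5*4 = -828/5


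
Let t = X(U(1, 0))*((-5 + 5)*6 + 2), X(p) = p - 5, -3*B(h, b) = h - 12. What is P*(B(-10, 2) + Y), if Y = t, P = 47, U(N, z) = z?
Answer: -376/3 ≈ -125.33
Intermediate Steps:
B(h, b) = 4 - h/3 (B(h, b) = -(h - 12)/3 = -(-12 + h)/3 = 4 - h/3)
X(p) = -5 + p
t = -10 (t = (-5 + 0)*((-5 + 5)*6 + 2) = -5*(0*6 + 2) = -5*(0 + 2) = -5*2 = -10)
Y = -10
P*(B(-10, 2) + Y) = 47*((4 - 1/3*(-10)) - 10) = 47*((4 + 10/3) - 10) = 47*(22/3 - 10) = 47*(-8/3) = -376/3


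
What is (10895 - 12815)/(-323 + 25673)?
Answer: -64/845 ≈ -0.075740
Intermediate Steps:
(10895 - 12815)/(-323 + 25673) = -1920/25350 = -1920*1/25350 = -64/845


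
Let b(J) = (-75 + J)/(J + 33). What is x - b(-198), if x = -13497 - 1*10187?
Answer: -1302711/55 ≈ -23686.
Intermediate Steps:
b(J) = (-75 + J)/(33 + J)
x = -23684 (x = -13497 - 10187 = -23684)
x - b(-198) = -23684 - (-75 - 198)/(33 - 198) = -23684 - (-273)/(-165) = -23684 - (-1)*(-273)/165 = -23684 - 1*91/55 = -23684 - 91/55 = -1302711/55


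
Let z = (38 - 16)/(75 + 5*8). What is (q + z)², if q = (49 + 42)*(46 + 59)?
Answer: 1207464729409/13225 ≈ 9.1302e+7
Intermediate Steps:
z = 22/115 (z = 22/(75 + 40) = 22/115 ≈ 0.19130)
q = 9555 (q = 91*105 = 9555)
(q + z)² = (9555 + 22/115)² = (1098847/115)² = 1207464729409/13225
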